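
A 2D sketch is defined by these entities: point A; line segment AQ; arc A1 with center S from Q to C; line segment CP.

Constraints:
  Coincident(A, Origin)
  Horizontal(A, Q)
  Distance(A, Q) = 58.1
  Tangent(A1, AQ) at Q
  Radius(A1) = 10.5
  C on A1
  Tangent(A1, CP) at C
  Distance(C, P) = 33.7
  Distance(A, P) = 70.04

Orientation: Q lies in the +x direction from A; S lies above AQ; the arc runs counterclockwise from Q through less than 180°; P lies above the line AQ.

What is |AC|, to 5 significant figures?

69.240

Checks: A = (0.00, 0.00) ✓; |SC| = 10.50 ✓; ∠(SC, CP) = 90.00° ✓; |CP| = 33.70 ✓; |AP| = 70.04 ✓.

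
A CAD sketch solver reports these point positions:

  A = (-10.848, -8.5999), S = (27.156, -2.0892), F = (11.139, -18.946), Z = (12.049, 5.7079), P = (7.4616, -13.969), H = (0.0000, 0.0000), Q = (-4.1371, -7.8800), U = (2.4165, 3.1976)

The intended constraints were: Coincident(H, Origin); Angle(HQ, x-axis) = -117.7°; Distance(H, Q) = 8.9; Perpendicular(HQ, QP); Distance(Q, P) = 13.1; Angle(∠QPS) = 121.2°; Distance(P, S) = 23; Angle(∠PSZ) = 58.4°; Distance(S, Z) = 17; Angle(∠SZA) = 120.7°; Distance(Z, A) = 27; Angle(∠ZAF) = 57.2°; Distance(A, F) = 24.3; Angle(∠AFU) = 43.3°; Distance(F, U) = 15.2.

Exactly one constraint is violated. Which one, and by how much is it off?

Distance(F, U) = 15.2 — off by 8.60.

H = (0.00, 0.00) ✓; HQ at -117.7° ✓; |HQ| = 8.900 ✓; ∠(HQ, QP) = 90.00° ✓; |QP| = 13.10 ✓; ∠QPS = 121.2° ✓; |PS| = 23.00 ✓; ∠PSZ = 58.40° ✓; |SZ| = 17.00 ✓; ∠SZA = 120.7° ✓; |ZA| = 27.00 ✓; ∠ZAF = 57.20° ✓; |AF| = 24.30 ✓; ∠AFU = 43.30° ✓; |FU| = 23.80 ✗.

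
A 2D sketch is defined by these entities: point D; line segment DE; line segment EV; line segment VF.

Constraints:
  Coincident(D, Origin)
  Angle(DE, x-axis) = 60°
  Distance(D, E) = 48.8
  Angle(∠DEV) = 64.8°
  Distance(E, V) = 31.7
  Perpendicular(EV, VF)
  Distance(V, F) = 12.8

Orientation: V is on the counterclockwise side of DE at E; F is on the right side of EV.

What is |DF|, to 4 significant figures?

57.99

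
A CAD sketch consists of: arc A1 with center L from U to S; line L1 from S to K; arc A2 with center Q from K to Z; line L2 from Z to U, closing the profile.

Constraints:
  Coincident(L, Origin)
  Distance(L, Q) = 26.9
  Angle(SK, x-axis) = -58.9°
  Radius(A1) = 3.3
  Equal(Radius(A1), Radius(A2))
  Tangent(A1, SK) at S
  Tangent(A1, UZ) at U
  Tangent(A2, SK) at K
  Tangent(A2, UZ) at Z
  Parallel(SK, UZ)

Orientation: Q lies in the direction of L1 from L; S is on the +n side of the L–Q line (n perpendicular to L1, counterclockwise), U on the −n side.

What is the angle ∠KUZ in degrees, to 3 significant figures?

13.8°

The slot axis is L1's direction at -58.9°, so u = (cos -58.9°, sin -58.9°) = (0.517, -0.856) and n = (−sin -58.9°, cos -58.9°) = (0.856, 0.517). L is at the origin and Q lies 26.9 along u from L, so Q = 26.9·u = (13.9, -23.0). Tangency of A1 to both parallel lines with radius 3.3 puts S and U at L ± 3.3·n: S = (2.83, 1.70), U = (-2.83, -1.70). Equal radii place K and Z the same way about Q: K = Q + 3.3·n = (16.7, -21.3), Z = Q − 3.3·n = (11.1, -24.7). Then cos ∠KUZ = UK·UZ / (|UK||UZ|), giving 13.8°.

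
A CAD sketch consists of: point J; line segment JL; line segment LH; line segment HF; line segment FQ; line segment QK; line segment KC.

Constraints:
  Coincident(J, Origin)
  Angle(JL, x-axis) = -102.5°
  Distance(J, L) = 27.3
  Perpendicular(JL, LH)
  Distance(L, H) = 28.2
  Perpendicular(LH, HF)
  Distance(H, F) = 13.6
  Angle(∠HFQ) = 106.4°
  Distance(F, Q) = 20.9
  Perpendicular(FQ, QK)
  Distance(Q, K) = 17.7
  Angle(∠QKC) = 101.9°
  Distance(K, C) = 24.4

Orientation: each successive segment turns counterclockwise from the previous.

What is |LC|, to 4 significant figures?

26.25

J is at the origin; JL runs at -102.5° with length 27.3, so L = (-5.909, -26.65). JL ⟂ LH, so LH runs at -12.50°; with |LH| = 28.2, H = (21.62, -32.76). LH ⟂ HF, so HF runs at 77.50°; with |HF| = 13.6, F = (24.57, -19.48). ∠HFQ = 106.4° gives FQ at 151.1° from the x-axis; with |FQ| = 20.9, Q = (6.269, -9.378). FQ is perpendicular to QK, so QK runs at -118.9°; with |QK| = 17.7, K = (-2.285, -24.87). ∠QKC = 101.9° gives KC at -40.80° from the x-axis; with |KC| = 24.4, C = (16.19, -40.82). Then |LC| = |C − L| = 26.25.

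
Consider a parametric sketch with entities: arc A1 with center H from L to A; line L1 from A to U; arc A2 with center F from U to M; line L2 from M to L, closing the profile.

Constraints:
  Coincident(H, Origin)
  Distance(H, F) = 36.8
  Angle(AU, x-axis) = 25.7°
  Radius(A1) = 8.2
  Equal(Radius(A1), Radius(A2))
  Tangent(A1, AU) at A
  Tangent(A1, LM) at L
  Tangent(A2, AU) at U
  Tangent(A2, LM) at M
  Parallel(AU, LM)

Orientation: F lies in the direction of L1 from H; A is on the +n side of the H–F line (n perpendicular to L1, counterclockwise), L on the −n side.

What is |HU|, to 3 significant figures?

37.7

The slot axis is L1's direction at 25.7°, so u = (cos 25.7°, sin 25.7°) = (0.901, 0.434) and n = (−sin 25.7°, cos 25.7°) = (-0.434, 0.901). H is at the origin and F lies 36.8 along u from H, so F = 36.8·u = (33.2, 16.0). Tangency of A1 to both parallel lines with radius 8.2 puts A and L at H ± 8.2·n: A = (-3.56, 7.39), L = (3.56, -7.39). Equal radii place U and M the same way about F: U = F + 8.2·n = (29.6, 23.3), M = F − 8.2·n = (36.7, 8.57). Then |HU| = |U − H| = 37.7.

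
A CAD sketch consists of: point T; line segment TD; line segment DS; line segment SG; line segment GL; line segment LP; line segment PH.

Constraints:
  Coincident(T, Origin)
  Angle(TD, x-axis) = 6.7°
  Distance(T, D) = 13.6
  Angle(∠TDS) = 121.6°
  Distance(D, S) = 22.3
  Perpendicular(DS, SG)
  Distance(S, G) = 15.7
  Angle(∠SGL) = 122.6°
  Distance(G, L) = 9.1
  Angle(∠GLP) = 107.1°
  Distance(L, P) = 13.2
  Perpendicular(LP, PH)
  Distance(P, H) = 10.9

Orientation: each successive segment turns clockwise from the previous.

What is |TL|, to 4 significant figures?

23.56

T is at the origin; TD runs at 6.7° with length 13.6, so D = (13.51, 1.587). ∠TDS = 121.6° gives DS at -51.70° from the x-axis; with |DS| = 22.3, S = (27.33, -15.91). DS is perpendicular to SG, so SG runs at -141.7°; with |SG| = 15.7, G = (15.01, -25.64). ∠SGL = 122.6° gives GL at 160.9° from the x-axis; with |GL| = 9.1, L = (6.408, -22.67). Then |TL| = |L − T| = 23.56.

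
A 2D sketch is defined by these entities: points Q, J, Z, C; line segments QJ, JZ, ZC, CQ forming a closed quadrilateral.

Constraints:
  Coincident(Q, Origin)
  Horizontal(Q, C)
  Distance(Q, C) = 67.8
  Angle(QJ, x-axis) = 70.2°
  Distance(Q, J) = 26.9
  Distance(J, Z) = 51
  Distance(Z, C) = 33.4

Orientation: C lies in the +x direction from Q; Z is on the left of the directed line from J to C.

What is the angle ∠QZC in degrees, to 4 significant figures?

75.67°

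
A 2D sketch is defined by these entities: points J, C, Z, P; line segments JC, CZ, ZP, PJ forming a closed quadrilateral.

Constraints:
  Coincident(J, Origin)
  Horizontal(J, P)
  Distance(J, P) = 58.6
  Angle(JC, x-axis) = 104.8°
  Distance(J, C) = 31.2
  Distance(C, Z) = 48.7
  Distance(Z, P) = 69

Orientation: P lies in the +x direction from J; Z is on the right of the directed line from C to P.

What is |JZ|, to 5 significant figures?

20.134

Checks: |CZ| = 48.70 ✓; |ZP| = 69.00 ✓.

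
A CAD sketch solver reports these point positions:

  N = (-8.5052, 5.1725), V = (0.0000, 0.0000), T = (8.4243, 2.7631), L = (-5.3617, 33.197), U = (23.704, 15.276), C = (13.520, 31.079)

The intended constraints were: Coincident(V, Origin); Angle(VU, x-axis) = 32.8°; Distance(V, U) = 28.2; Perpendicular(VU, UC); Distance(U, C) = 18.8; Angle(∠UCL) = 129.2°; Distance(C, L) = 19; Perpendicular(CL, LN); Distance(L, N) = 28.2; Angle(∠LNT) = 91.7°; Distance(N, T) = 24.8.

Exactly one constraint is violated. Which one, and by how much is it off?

Distance(N, T) = 24.8 — off by 7.70.

V = (0.00, 0.00) ✓; VU at 32.80° ✓; |VU| = 28.20 ✓; ∠(VU, UC) = 90.00° ✓; |UC| = 18.80 ✓; ∠UCL = 129.2° ✓; |CL| = 19.00 ✓; ∠(CL, LN) = 90.00° ✓; |LN| = 28.20 ✓; ∠LNT = 91.70° ✓; |NT| = 17.10 ✗.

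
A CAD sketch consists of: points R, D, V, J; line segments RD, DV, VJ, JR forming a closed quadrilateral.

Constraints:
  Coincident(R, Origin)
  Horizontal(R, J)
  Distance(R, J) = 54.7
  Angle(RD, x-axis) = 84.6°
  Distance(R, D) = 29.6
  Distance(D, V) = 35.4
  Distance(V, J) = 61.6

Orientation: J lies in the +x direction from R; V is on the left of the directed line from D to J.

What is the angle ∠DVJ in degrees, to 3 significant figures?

70.1°

Checks: |DV| = 35.40 ✓; |VJ| = 61.60 ✓.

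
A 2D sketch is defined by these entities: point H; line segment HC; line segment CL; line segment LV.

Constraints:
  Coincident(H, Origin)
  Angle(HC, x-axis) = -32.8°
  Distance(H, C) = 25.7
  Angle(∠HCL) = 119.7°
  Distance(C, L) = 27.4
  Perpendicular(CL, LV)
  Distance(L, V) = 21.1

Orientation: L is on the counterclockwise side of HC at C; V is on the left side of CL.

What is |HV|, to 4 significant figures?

40.15

∠HCL = 119.7°, so CL runs at -32.8° + (180° − 119.7°) = 27.50° from the x-axis; with |CL| = 27.4, L = C + 27.4·(cos 27.50°, sin 27.50°) = (45.91, -1.270). CL ⟂ LV; with |LV| = 21.1 on the left of CL, V = L + 21.1·(-0.4617, 0.8870) = (36.16, 17.45). Then |HV| = |V − H| = 40.15.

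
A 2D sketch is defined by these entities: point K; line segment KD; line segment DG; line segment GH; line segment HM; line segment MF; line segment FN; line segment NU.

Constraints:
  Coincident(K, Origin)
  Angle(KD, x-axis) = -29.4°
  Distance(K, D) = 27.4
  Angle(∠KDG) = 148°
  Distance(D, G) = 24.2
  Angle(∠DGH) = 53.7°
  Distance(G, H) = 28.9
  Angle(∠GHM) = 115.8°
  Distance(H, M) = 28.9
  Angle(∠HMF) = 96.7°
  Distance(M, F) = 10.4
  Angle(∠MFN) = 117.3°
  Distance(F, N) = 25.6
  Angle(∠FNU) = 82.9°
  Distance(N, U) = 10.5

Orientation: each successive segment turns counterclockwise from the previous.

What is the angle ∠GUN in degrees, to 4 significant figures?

84.18°

∠MFN = 117.3° gives FN at -20.90° from the x-axis; with |FN| = 25.6, N = (26.83, -15.88). ∠FNU = 82.9° gives NU at 76.20° from the x-axis; with |NU| = 10.5, U = (29.33, -5.683). Then cos ∠GUN = UG·UN / (|UG||UN|), giving 84.18°.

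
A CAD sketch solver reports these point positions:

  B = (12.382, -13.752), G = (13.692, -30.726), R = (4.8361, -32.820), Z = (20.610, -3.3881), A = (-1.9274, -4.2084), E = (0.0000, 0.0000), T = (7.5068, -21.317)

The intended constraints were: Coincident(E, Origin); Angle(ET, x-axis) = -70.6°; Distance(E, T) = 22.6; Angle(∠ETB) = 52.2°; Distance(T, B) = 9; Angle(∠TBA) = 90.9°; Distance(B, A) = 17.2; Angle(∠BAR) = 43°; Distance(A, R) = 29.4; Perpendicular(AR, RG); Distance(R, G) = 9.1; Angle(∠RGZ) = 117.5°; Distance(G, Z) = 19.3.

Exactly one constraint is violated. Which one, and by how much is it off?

Distance(G, Z) = 19.3 — off by 8.90.

E = (0.00, 0.00) ✓; ET at -70.60° ✓; |ET| = 22.60 ✓; ∠ETB = 52.20° ✓; |TB| = 9.000 ✓; ∠TBA = 90.90° ✓; |BA| = 17.20 ✓; ∠BAR = 43.00° ✓; |AR| = 29.40 ✓; ∠(AR, RG) = 90.00° ✓; |RG| = 9.100 ✓; ∠RGZ = 117.5° ✓; |GZ| = 28.20 ✗.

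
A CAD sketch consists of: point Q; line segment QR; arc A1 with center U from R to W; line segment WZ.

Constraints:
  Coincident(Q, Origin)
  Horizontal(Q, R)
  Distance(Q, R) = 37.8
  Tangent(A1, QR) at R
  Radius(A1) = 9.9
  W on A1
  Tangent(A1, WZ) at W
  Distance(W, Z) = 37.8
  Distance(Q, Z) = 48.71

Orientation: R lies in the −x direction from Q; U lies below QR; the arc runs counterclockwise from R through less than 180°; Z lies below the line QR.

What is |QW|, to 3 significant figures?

48.1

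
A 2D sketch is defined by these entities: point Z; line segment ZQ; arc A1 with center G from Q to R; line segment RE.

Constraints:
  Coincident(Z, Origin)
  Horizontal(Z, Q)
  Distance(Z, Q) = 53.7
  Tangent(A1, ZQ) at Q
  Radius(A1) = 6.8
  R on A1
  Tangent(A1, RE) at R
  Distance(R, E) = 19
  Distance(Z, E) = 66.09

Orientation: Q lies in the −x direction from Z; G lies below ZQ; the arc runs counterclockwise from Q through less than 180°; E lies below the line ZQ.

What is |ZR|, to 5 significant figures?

60.863

Z is at the origin; Z and Q share the same y with |ZQ| = 53.7 and Q on the −x side, so Q = (-53.700, 0.0000). The tangent condition forces GQ to be normal to ZQ, so G = Q + (0, -6.8) = (-53.700, -6.8000). Since GR ⟂ RE (tangency), |GE| = √(6.8² + 19.0²) = 20.180 regardless of where R sits on A1. So E lies on both circle(Z, 66.09) and circle(G, 20.180); the below-ZQ intersection is E = (-60.910, -25.648). R is the foot of the tangent from E: R = (-60.498, -6.6526).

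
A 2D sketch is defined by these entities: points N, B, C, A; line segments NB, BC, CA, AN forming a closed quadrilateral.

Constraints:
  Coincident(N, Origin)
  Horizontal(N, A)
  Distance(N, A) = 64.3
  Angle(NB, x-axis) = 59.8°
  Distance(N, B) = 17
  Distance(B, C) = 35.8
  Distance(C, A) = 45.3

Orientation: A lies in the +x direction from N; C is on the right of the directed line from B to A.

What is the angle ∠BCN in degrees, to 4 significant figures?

28.02°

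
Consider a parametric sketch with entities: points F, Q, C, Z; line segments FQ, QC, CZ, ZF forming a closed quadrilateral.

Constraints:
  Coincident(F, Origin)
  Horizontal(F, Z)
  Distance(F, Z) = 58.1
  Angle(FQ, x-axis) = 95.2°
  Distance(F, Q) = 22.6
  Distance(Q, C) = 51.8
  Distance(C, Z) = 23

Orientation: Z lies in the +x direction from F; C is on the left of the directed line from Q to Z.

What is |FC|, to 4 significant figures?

54.16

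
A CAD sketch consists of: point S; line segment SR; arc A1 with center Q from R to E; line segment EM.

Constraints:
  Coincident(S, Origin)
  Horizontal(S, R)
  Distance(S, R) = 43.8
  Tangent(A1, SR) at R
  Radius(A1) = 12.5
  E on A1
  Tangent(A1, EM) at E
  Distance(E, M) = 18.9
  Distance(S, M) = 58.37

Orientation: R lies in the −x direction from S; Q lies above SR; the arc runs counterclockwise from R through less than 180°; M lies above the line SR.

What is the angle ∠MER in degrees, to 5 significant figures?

114.54°

S is at the origin; SR is horizontal with |SR| = 43.8 and R on the −x side, so R = (-43.800, 0.0000). The tangent condition forces QR to be normal to SR, so Q = R + (0, 12.5) = (-43.800, 12.500). Since QE ⟂ EM (tangency), |QM| = √(12.5² + 18.9²) = 22.660 regardless of where E sits on A1. So M lies on both circle(S, 58.37) and circle(Q, 22.660); the above-SR intersection is M = (-46.736, 34.969). E is the foot of the tangent from M: E = (-34.355, 20.688).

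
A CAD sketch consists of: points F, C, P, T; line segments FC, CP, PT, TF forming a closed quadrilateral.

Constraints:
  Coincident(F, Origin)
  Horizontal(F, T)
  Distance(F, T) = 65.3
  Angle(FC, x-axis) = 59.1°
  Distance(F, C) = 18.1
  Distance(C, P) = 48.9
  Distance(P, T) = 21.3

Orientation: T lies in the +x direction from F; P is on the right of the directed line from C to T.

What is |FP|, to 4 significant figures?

50.53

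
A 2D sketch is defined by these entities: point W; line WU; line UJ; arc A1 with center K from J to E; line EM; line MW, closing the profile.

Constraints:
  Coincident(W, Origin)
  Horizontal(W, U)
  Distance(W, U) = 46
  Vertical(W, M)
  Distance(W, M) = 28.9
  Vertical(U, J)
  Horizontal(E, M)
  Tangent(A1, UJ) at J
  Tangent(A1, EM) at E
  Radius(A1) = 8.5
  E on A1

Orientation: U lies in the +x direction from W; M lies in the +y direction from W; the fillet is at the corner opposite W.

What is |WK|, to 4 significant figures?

42.69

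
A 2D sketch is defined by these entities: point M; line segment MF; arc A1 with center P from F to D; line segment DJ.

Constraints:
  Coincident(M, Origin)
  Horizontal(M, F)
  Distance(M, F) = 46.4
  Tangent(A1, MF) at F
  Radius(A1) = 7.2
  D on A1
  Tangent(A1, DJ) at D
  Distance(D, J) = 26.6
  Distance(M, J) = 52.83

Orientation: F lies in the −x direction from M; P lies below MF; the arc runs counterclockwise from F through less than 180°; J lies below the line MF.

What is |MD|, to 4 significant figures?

53.81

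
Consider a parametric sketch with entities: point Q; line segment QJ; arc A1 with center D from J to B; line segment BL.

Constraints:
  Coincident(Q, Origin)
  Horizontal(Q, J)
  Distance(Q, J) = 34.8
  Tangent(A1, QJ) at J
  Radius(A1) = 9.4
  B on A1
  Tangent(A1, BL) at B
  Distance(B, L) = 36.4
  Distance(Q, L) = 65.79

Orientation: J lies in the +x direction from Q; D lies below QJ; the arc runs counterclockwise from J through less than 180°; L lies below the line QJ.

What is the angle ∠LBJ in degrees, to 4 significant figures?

117.0°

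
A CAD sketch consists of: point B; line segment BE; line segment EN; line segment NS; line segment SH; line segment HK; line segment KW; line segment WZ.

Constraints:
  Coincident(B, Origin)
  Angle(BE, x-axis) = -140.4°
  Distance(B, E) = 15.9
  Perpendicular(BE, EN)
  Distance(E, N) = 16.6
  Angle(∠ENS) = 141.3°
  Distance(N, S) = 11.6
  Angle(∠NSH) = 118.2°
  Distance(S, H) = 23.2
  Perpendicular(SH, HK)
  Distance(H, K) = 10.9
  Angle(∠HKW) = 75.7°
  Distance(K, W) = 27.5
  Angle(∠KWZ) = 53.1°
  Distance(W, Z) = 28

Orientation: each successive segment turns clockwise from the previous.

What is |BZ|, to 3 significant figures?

37.4

B is at the origin; BE runs at -140.4° with length 15.9, so E = (-12.3, -10.1). BE is perpendicular to EN, so EN runs at 130°; with |EN| = 16.6, N = (-22.8, 2.66). ∠ENS = 141.3° gives NS at 90.9° from the x-axis; with |NS| = 11.6, S = (-23.0, 14.3). ∠NSH = 118.2° gives SH at 29.1° from the x-axis; with |SH| = 23.2, H = (-2.74, 25.5). SH is perpendicular to HK, so HK runs at -60.9°; with |HK| = 10.9, K = (2.56, 16.0). ∠HKW = 75.7° gives KW at -165° from the x-axis; with |KW| = 27.5, W = (-24.0, 8.99). ∠KWZ = 53.1° gives WZ at 67.9° from the x-axis; with |WZ| = 28.0, Z = (-13.5, 34.9). Then |BZ| = |Z − B| = 37.4.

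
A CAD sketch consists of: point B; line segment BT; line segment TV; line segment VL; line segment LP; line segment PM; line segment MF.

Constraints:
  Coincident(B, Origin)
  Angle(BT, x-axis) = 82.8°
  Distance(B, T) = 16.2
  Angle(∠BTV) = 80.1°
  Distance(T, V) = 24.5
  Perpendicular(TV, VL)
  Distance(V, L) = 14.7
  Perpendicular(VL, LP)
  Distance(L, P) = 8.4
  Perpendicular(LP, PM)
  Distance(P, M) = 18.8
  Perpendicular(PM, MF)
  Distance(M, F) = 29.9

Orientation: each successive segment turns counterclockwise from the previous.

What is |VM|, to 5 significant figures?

9.3472

B is at the origin; BT runs at 82.8° with length 16.2, so T = (2.0304, 16.072). ∠BTV = 80.1° gives TV at -177.30° from the x-axis; with |TV| = 24.5, V = (-22.442, 14.918). TV is perpendicular to VL, so VL runs at -87.300°; with |VL| = 14.7, L = (-21.750, 0.23447). VL ⟂ LP, so LP runs at 2.7000°; with |LP| = 8.4, P = (-13.359, 0.63016). The perpendicularity gives PM at right angles to LP, so PM runs at 92.700°; with |PM| = 18.8, M = (-14.245, 19.409). Then |VM| = |M − V| = 9.3472.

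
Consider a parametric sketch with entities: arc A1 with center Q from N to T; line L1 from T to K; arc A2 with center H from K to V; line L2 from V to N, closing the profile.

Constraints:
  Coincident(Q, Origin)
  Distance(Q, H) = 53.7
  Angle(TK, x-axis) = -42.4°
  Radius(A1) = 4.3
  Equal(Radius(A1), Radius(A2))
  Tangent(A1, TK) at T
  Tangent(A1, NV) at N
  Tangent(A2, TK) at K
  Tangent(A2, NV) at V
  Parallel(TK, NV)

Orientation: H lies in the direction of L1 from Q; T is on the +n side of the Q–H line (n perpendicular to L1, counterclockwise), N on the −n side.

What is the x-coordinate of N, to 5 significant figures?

-2.8995

The slot axis is L1's direction at -42.4°, so u = (cos -42.4°, sin -42.4°) = (0.73846, -0.67430) and n = (−sin -42.4°, cos -42.4°) = (0.67430, 0.73846). Q is at the origin and H lies 53.7 along u from Q, so H = 53.7·u = (39.655, -36.210). Tangency of A1 to both parallel lines with radius 4.3 puts T and N at Q ± 4.3·n: T = (2.8995, 3.1754), N = (-2.8995, -3.1754). So N.x = -2.8995.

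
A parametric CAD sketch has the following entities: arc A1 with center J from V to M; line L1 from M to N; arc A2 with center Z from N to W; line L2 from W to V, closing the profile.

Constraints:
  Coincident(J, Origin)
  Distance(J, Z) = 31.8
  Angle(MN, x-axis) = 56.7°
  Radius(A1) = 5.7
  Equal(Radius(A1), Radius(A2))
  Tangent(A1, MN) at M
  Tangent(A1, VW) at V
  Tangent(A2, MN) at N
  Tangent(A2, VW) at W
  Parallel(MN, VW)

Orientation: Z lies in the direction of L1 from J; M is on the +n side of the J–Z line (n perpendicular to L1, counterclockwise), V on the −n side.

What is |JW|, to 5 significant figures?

32.307

The slot axis is L1's direction at 56.7°, so u = (cos 56.7°, sin 56.7°) = (0.54902, 0.83581) and n = (−sin 56.7°, cos 56.7°) = (-0.83581, 0.54902). J is at the origin and Z lies 31.8 along u from J, so Z = 31.8·u = (17.459, 26.579). Tangency of A1 to both parallel lines with radius 5.7 puts M and V at J ± 5.7·n: M = (-4.7641, 3.1294), V = (4.7641, -3.1294). Equal radii place N and W the same way about Z: N = Z + 5.7·n = (12.695, 29.708), W = Z − 5.7·n = (22.223, 23.449). Then |JW| = |W − J| = 32.307.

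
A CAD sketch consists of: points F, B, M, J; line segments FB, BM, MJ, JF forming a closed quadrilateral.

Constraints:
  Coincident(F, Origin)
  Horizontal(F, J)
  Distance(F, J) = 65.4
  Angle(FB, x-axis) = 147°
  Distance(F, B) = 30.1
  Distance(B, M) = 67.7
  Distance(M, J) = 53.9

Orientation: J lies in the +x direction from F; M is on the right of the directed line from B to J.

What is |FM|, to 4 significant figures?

38.90

F is at the origin; F and J share the same y with |FJ| = 65.4 and J in +x, so J = (65.4, 0). FB runs at 147.0° with |FB| = 30.1, so B = (-25.24, 16.39). M is determined by |BM| = 67.7 and |MJ| = 53.9 together: it lies at the intersection of circle(B, 67.7) and circle(J, 53.9). With |BJ| = 92.11, the foot of the radical line on BJ is 55.17 from B and the perpendicular offset is √(67.7² − 55.17²) = 39.24. Taking the right-of-BJ solution: M = (22.06, -32.04).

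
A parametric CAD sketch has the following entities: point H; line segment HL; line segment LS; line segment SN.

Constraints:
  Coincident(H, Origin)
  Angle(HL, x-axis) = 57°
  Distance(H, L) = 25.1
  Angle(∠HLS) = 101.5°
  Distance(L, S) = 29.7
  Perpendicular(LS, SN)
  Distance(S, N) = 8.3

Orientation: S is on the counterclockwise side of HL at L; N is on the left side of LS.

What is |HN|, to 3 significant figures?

38.3

H is at the origin; HL runs at 57.0° with length 25.1, so L = 25.1·(cos 57.0°, sin 57.0°) = (13.7, 21.1). ∠HLS = 101.5°, so LS runs at 57.0° + (180° − 101.5°) = 136° from the x-axis; with |LS| = 29.7, S = L + 29.7·(cos 136°, sin 136°) = (-7.51, 41.9). LS is perpendicular to SN; with |SN| = 8.3 on the left of LS, N = S + 8.3·(-0.701, -0.713) = (-13.3, 35.9). Then |HN| = |N − H| = 38.3.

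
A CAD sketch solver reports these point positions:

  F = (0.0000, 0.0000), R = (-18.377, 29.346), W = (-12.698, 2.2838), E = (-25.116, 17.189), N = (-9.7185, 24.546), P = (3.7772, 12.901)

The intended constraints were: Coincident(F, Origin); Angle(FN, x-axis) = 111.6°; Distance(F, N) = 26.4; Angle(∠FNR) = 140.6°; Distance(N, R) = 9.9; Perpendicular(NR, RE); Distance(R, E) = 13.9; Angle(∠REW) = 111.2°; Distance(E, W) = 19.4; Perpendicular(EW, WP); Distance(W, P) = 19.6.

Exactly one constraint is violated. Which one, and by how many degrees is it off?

Perpendicular(EW, WP) — off by 7.00°.

F = (0.00, 0.00) ✓; FN at 111.6° ✓; |FN| = 26.40 ✓; ∠FNR = 140.6° ✓; |NR| = 9.900 ✓; ∠(NR, RE) = 90.00° ✓; |RE| = 13.90 ✓; ∠REW = 111.2° ✓; |EW| = 19.40 ✓; ∠(EW, WP) = 83.00° ✗; |WP| = 19.60 ✓.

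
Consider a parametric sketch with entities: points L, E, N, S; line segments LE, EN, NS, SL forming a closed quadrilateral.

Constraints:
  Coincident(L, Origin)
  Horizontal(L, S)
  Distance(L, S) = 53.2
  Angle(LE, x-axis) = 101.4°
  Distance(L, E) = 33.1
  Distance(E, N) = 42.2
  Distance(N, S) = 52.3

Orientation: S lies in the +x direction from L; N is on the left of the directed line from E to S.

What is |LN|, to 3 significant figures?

58.1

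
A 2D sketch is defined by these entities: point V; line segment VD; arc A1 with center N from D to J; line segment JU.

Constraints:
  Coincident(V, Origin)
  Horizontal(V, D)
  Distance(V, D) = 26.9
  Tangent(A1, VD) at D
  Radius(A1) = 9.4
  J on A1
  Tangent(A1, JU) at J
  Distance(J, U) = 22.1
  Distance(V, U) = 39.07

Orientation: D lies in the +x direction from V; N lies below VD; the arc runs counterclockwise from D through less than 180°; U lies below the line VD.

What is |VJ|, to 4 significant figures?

20.76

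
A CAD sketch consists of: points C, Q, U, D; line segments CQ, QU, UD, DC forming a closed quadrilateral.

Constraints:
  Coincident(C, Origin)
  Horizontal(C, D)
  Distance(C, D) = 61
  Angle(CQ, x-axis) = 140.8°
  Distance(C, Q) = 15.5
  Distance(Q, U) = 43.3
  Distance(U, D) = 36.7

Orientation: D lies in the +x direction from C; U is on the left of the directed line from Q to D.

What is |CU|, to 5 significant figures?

36.050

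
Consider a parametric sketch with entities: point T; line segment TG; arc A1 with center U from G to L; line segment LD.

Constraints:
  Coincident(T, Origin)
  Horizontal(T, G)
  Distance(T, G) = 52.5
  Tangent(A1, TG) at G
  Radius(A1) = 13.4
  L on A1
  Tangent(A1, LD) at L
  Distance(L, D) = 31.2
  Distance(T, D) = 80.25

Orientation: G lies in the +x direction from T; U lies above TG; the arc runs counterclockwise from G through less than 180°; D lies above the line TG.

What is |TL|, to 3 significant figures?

67.1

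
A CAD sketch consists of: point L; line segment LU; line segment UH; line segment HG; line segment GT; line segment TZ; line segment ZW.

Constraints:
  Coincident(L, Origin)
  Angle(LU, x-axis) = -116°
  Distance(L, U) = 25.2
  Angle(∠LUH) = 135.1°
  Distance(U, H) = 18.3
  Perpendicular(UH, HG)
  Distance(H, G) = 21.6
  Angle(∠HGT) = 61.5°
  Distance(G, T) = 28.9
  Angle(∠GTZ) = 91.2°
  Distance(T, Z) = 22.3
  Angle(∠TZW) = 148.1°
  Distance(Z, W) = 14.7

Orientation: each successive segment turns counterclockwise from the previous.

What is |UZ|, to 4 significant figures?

12.41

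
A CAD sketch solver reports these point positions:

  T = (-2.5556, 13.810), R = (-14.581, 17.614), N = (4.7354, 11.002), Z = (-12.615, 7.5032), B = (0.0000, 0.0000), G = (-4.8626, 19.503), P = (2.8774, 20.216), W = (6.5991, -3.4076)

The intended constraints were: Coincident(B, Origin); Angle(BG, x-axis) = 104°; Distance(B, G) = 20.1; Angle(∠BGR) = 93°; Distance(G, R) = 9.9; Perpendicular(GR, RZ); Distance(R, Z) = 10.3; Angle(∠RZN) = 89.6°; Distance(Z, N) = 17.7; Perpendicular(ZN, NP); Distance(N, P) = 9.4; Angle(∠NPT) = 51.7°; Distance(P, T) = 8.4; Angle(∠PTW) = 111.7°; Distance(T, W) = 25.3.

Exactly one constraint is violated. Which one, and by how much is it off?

Distance(T, W) = 25.3 — off by 5.80.

B = (0.00, 0.00) ✓; BG at 104.0° ✓; |BG| = 20.10 ✓; ∠BGR = 93.00° ✓; |GR| = 9.900 ✓; ∠(GR, RZ) = 90.00° ✓; |RZ| = 10.30 ✓; ∠RZN = 89.60° ✓; |ZN| = 17.70 ✓; ∠(ZN, NP) = 90.00° ✓; |NP| = 9.399 ✓; ∠NPT = 51.70° ✓; |PT| = 8.400 ✓; ∠PTW = 111.7° ✓; |TW| = 19.50 ✗.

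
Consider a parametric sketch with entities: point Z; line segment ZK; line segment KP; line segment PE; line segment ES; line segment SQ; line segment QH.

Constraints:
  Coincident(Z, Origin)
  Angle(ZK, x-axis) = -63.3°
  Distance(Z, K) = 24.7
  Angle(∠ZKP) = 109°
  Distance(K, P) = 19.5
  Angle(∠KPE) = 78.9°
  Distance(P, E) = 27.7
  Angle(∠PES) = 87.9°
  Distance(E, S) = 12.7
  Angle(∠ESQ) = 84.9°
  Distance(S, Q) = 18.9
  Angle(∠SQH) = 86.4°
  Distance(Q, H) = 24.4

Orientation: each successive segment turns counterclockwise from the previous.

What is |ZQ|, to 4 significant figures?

23.21

Z is at the origin; ZK runs at -63.3° with length 24.7, so K = (11.10, -22.07). ∠ZKP = 109.0° gives KP at 7.700° from the x-axis; with |KP| = 19.5, P = (30.42, -19.45). ∠KPE = 78.9° gives PE at 108.8° from the x-axis; with |PE| = 27.7, E = (21.50, 6.769). ∠PES = 87.9° gives ES at -159.1° from the x-axis; with |ES| = 12.7, S = (9.631, 2.238). ∠ESQ = 84.9° gives SQ at -64.00° from the x-axis; with |SQ| = 18.9, Q = (17.92, -14.75). Then |ZQ| = |Q − Z| = 23.21.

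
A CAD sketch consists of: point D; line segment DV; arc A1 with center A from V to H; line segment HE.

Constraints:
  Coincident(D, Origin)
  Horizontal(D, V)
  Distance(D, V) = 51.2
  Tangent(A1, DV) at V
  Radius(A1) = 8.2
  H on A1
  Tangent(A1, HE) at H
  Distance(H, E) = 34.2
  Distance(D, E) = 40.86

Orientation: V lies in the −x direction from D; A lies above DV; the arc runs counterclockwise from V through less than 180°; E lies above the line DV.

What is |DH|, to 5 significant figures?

44.537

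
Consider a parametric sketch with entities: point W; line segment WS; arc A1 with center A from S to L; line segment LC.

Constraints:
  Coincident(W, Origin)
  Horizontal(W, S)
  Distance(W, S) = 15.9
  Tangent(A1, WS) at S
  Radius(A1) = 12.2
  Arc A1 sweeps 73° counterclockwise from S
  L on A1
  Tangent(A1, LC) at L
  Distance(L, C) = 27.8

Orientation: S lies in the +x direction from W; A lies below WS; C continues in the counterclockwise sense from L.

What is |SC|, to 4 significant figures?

40.40

On A1, S sits at bearing 90° from A; a 73° counterclockwise sweep puts L at bearing 163°, so L = A + 12.2·(cos 163°, sin 163°) = (4.233, -8.633). Tangency of A1 to LC means the radius AL is perpendicular to LC, so LC runs along (−sin 163°, cos 163°); with |LC| = 27.8, C = (-3.895, -35.22). Then |SC| = |C − S| = 40.40.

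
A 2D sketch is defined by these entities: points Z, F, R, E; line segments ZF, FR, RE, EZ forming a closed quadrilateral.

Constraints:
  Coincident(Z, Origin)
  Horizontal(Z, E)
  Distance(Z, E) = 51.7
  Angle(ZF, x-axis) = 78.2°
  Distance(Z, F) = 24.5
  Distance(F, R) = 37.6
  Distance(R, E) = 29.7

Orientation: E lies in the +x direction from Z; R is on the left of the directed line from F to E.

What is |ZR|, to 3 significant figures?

50.9

Checks: |FR| = 37.60 ✓; |RE| = 29.70 ✓.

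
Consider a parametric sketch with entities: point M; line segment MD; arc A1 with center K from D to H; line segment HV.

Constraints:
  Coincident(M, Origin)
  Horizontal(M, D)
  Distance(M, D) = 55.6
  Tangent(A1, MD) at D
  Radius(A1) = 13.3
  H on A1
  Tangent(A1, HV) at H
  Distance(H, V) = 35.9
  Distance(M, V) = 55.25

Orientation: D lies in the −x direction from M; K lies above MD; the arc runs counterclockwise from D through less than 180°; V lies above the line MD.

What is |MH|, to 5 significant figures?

43.882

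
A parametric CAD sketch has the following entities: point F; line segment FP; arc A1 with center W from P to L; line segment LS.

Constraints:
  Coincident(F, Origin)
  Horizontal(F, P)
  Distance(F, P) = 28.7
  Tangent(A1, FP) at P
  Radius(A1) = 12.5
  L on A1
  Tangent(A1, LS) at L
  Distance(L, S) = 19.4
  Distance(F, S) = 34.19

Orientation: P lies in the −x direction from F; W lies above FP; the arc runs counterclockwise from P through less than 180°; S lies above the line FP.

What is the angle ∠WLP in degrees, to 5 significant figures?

47.248°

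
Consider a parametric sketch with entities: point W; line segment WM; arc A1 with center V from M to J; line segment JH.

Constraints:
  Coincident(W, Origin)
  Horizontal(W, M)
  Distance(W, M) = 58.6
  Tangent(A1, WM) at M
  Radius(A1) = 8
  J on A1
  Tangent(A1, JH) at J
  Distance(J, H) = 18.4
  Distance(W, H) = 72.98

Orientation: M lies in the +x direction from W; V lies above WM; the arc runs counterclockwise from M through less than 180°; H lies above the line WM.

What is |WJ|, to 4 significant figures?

66.95

W is at the origin; WM is horizontal with |WM| = 58.6 and M on the +x side, so M = (58.60, 0.000). Tangency of A1 to WM means the radius VM is perpendicular to WM, so V = M + (0, 8) = (58.60, 8.000). Since VJ ⟂ JH (tangency), |VH| = √(8.0² + 18.4²) = 20.06 regardless of where J sits on A1. So H lies on both circle(W, 72.98) and circle(V, 20.06); the above-WM intersection is H = (68.37, 25.52). J is the foot of the tangent from H: J = (66.56, 7.213).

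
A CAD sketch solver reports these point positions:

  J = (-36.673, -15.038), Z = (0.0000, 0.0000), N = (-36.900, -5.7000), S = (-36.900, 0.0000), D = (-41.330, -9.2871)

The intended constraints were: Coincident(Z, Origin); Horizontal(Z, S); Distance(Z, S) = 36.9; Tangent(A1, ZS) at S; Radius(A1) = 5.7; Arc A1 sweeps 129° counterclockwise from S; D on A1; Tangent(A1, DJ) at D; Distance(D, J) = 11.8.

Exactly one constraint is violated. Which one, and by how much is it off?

Distance(D, J) = 11.8 — off by 4.40.

Z = (0.00, 0.00) ✓; Z.y = 0.00, S.y = 0.00 ✓; |ZS| = 36.90 ✓; ∠(NS, SZ) = 90.00° ✓; |NS| = 5.700 ✓; bearing(N→D) − bearing(N→S) = 129.0° ✓; |ND| = 5.700 ✓; ∠(ND, DJ) = 90.00° ✓; |DJ| = 7.400 ✗.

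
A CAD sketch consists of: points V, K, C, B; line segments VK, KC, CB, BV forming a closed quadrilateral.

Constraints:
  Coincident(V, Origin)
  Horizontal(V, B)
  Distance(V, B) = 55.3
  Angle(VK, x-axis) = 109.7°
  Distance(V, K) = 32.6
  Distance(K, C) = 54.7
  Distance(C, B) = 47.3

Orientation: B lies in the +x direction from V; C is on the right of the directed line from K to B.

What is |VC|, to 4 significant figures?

22.42

V is at the origin; VB is horizontal with |VB| = 55.3 and B in +x, so B = (55.3, 0). VK runs at 109.7° with |VK| = 32.6, so K = (-10.99, 30.69). C is determined by |KC| = 54.7 and |CB| = 47.3 together: it lies at the intersection of circle(K, 54.7) and circle(B, 47.3). With |KB| = 73.05, the foot of the radical line on KB is 41.69 from K and the perpendicular offset is √(54.7² − 41.69²) = 35.41. Taking the right-of-KB solution: C = (11.97, -18.96).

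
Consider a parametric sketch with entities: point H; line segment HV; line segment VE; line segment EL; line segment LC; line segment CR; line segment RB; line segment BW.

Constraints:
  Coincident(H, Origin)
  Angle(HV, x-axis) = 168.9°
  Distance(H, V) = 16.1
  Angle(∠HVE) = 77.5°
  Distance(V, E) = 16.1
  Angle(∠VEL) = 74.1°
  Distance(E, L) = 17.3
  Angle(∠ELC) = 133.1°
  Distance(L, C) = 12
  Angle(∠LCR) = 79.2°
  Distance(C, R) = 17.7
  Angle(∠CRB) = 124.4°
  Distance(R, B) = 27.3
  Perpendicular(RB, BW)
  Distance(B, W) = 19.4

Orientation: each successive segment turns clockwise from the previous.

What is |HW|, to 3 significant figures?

31.3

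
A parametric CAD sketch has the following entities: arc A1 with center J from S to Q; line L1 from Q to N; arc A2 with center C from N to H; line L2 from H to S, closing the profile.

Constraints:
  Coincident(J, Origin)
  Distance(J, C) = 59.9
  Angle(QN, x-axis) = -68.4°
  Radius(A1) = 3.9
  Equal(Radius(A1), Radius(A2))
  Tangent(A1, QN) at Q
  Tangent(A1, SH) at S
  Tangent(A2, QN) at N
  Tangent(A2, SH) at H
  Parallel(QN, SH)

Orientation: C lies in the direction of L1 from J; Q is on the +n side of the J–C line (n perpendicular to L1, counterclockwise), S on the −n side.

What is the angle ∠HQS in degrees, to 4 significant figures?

82.58°

The slot axis is L1's direction at -68.4°, so u = (cos -68.4°, sin -68.4°) = (0.3681, -0.9298) and n = (−sin -68.4°, cos -68.4°) = (0.9298, 0.3681). J is at the origin and C lies 59.9 along u from J, so C = 59.9·u = (22.05, -55.69). Tangency of A1 to both parallel lines with radius 3.9 puts Q and S at J ± 3.9·n: Q = (3.626, 1.436), S = (-3.626, -1.436). Equal radii place N and H the same way about C: N = C + 3.9·n = (25.68, -54.26), H = C − 3.9·n = (18.42, -57.13). Then cos ∠HQS = QH·QS / (|QH||QS|), giving 82.58°.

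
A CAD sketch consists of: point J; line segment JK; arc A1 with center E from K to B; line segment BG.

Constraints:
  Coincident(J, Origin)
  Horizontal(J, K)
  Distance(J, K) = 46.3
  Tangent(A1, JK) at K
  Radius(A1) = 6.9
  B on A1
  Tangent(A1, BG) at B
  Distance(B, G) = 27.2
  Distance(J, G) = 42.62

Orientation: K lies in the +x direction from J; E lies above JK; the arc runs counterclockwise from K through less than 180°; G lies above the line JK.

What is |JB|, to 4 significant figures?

52.25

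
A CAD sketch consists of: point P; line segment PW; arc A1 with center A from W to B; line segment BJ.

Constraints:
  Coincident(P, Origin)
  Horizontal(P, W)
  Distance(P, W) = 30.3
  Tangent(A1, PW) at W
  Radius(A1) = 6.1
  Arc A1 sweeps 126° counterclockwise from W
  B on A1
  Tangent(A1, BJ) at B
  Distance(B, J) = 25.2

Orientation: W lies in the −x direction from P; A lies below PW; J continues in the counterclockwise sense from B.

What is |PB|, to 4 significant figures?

36.54

P is at the origin; P and W share the same y with |PW| = 30.3 and W on the −x side, so W = (-30.30, 0.000). The tangent condition forces AW to be normal to PW, so A = W + (0, -6.1) = (-30.30, -6.100). On A1, W sits at bearing 90° from A; a 126° counterclockwise sweep puts B at bearing 216°, so B = A + 6.1·(cos 216°, sin 216°) = (-35.24, -9.685). Then |PB| = |B − P| = 36.54.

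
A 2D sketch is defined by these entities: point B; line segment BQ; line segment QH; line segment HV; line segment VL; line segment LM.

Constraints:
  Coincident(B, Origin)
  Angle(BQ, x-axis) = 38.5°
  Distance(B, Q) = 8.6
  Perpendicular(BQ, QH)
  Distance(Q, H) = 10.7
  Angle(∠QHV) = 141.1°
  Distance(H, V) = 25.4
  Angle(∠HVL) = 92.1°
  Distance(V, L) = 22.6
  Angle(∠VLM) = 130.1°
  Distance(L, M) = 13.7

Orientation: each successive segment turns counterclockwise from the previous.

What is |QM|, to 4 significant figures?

34.99

∠HVL = 92.1° gives VL at -104.7° from the x-axis; with |VL| = 22.6, L = (-30.45, -2.592). ∠VLM = 130.1° gives LM at -54.80° from the x-axis; with |LM| = 13.7, M = (-22.56, -13.79). Then |QM| = |M − Q| = 34.99.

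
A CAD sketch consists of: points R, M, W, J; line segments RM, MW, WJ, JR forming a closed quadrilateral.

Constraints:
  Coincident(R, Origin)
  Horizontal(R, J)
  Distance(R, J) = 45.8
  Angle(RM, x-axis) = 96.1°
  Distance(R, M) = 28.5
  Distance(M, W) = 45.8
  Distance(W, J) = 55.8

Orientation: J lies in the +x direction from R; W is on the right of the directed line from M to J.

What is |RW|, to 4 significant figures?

18.73

Checks: |MW| = 45.80 ✓; |WJ| = 55.80 ✓.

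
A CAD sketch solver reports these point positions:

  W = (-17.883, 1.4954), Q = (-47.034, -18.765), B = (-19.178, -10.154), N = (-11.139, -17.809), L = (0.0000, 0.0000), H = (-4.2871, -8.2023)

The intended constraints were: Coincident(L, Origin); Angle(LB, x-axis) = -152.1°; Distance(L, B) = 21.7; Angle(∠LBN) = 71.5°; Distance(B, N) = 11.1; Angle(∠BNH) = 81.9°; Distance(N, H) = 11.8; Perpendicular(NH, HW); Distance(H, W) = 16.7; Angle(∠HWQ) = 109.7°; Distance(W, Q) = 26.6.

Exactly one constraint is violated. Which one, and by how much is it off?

Distance(W, Q) = 26.6 — off by 8.90.

L = (0.00, 0.00) ✓; LB at -152.1° ✓; |LB| = 21.70 ✓; ∠LBN = 71.50° ✓; |BN| = 11.10 ✓; ∠BNH = 81.90° ✓; |NH| = 11.80 ✓; ∠(NH, HW) = 90.00° ✓; |HW| = 16.70 ✓; ∠HWQ = 109.7° ✓; |WQ| = 35.50 ✗.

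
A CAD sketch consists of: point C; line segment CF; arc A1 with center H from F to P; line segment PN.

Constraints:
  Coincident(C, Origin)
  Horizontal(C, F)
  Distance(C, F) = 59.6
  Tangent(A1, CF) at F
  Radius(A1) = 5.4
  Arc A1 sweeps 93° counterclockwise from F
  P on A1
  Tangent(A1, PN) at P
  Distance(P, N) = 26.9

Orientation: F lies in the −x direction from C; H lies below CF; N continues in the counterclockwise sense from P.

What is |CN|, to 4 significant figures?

71.43

C is at the origin; C and F share the same y with |CF| = 59.6 and F on the −x side, so F = (-59.60, 0.000). The tangent condition forces HF to be normal to CF, so H = F + (0, -5.4) = (-59.60, -5.400). On A1, F sits at bearing 90° from H; a 93° counterclockwise sweep puts P at bearing 183°, so P = H + 5.4·(cos 183°, sin 183°) = (-64.99, -5.683). Since A1 is tangent to PN there, HP ⟂ PN, so PN runs along (−sin 183°, cos 183°); with |PN| = 26.9, N = (-63.58, -32.55). Then |CN| = |N − C| = 71.43.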